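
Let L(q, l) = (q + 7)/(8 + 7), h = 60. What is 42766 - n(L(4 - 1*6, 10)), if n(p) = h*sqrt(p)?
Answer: 42766 - 20*sqrt(3) ≈ 42731.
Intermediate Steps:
L(q, l) = 7/15 + q/15 (L(q, l) = (7 + q)/15 = (7 + q)*(1/15) = 7/15 + q/15)
n(p) = 60*sqrt(p)
42766 - n(L(4 - 1*6, 10)) = 42766 - 60*sqrt(7/15 + (4 - 1*6)/15) = 42766 - 60*sqrt(7/15 + (4 - 6)/15) = 42766 - 60*sqrt(7/15 + (1/15)*(-2)) = 42766 - 60*sqrt(7/15 - 2/15) = 42766 - 60*sqrt(1/3) = 42766 - 60*sqrt(3)/3 = 42766 - 20*sqrt(3)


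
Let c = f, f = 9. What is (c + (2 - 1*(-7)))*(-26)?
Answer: -468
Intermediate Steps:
c = 9
(c + (2 - 1*(-7)))*(-26) = (9 + (2 - 1*(-7)))*(-26) = (9 + (2 + 7))*(-26) = (9 + 9)*(-26) = 18*(-26) = -468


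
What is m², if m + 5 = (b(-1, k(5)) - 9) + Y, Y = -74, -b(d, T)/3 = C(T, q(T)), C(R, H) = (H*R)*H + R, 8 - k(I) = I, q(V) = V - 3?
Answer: 9409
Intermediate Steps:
q(V) = -3 + V
k(I) = 8 - I
C(R, H) = R + R*H² (C(R, H) = R*H² + R = R + R*H²)
b(d, T) = -3*T*(1 + (-3 + T)²)
m = -97 (m = -5 + ((-3*(8 - 1*5)*(1 + (-3 + (8 - 1*5))²) - 9) - 74) = -5 + ((-3*(8 - 5)*(1 + (-3 + (8 - 5))²) - 9) - 74) = -5 + ((-3*3*(1 + (-3 + 3)²) - 9) - 74) = -5 + ((-3*3*(1 + 0²) - 9) - 74) = -5 + ((-3*3*(1 + 0) - 9) - 74) = -5 + ((-3*3*1 - 9) - 74) = -5 + ((-9 - 9) - 74) = -5 + (-18 - 74) = -5 - 92 = -97)
m² = (-97)² = 9409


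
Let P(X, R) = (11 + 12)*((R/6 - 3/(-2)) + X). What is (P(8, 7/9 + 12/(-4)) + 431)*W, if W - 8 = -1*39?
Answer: -1073003/54 ≈ -19870.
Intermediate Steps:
P(X, R) = 69/2 + 23*X + 23*R/6 (P(X, R) = 23*((R*(⅙) - 3*(-½)) + X) = 23*((R/6 + 3/2) + X) = 23*((3/2 + R/6) + X) = 23*(3/2 + X + R/6) = 69/2 + 23*X + 23*R/6)
W = -31 (W = 8 - 1*39 = 8 - 39 = -31)
(P(8, 7/9 + 12/(-4)) + 431)*W = ((69/2 + 23*8 + 23*(7/9 + 12/(-4))/6) + 431)*(-31) = ((69/2 + 184 + 23*(7*(⅑) + 12*(-¼))/6) + 431)*(-31) = ((69/2 + 184 + 23*(7/9 - 3)/6) + 431)*(-31) = ((69/2 + 184 + (23/6)*(-20/9)) + 431)*(-31) = ((69/2 + 184 - 230/27) + 431)*(-31) = (11339/54 + 431)*(-31) = (34613/54)*(-31) = -1073003/54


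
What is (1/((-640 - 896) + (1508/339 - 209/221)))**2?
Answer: 5612856561/13182063316569889 ≈ 4.2579e-7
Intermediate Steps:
(1/((-640 - 896) + (1508/339 - 209/221)))**2 = (1/(-1536 + (1508*(1/339) - 209*1/221)))**2 = (1/(-1536 + (1508/339 - 209/221)))**2 = (1/(-1536 + 262417/74919))**2 = (1/(-114813167/74919))**2 = (-74919/114813167)**2 = 5612856561/13182063316569889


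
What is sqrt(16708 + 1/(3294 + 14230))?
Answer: sqrt(1282717340333)/8762 ≈ 129.26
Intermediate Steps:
sqrt(16708 + 1/(3294 + 14230)) = sqrt(16708 + 1/17524) = sqrt(292790993/17524) = sqrt(1282717340333)/8762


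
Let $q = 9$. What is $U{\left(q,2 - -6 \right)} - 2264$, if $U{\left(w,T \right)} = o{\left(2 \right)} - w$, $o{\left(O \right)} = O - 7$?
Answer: $-2278$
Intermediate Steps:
$o{\left(O \right)} = -7 + O$
$U{\left(w,T \right)} = -5 - w$ ($U{\left(w,T \right)} = \left(-7 + 2\right) - w = -5 - w$)
$U{\left(q,2 - -6 \right)} - 2264 = \left(-5 - 9\right) - 2264 = -14 - 2264 = -2278$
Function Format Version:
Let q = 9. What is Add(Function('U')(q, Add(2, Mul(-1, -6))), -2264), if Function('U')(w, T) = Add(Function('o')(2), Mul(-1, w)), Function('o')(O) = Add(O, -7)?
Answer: -2278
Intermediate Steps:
Function('o')(O) = Add(-7, O)
Function('U')(w, T) = Add(-5, Mul(-1, w)) (Function('U')(w, T) = Add(Add(-7, 2), Mul(-1, w)) = Add(-5, Mul(-1, w)))
Add(Function('U')(q, Add(2, Mul(-1, -6))), -2264) = Add(Add(-5, Mul(-1, 9)), -2264) = Add(Add(-5, -9), -2264) = Add(-14, -2264) = -2278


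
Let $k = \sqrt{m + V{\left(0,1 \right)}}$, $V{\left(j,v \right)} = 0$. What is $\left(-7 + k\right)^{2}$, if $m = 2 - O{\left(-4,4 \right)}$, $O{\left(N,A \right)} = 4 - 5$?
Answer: $\left(7 - \sqrt{3}\right)^{2} \approx 27.751$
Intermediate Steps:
$O{\left(N,A \right)} = -1$ ($O{\left(N,A \right)} = 4 - 5 = -1$)
$m = 3$ ($m = 2 - -1 = 2 + 1 = 3$)
$k = \sqrt{3}$ ($k = \sqrt{3 + 0} = \sqrt{3} \approx 1.732$)
$\left(-7 + k\right)^{2} = \left(-7 + \sqrt{3}\right)^{2}$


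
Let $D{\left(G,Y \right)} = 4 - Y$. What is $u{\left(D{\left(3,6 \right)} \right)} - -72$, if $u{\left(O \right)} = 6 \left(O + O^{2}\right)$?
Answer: $84$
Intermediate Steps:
$u{\left(O \right)} = 6 O + 6 O^{2}$
$u{\left(D{\left(3,6 \right)} \right)} - -72 = 6 \left(4 - 6\right) \left(1 + \left(4 - 6\right)\right) - -72 = 6 \left(4 - 6\right) \left(1 + \left(4 - 6\right)\right) + 72 = 6 \left(-2\right) \left(1 - 2\right) + 72 = 6 \left(-2\right) \left(-1\right) + 72 = 12 + 72 = 84$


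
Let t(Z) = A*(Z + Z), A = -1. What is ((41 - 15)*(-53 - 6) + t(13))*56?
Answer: -87360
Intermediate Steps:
t(Z) = -2*Z (t(Z) = -(Z + Z) = -2*Z)
((41 - 15)*(-53 - 6) + t(13))*56 = ((41 - 15)*(-53 - 6) - 2*13)*56 = (26*(-59) - 26)*56 = (-1534 - 26)*56 = -1560*56 = -87360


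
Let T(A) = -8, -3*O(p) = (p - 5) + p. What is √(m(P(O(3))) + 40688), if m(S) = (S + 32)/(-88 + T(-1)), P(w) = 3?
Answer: √23436078/24 ≈ 201.71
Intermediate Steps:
O(p) = 5/3 - 2*p/3 (O(p) = -((p - 5) + p)/3 = -((-5 + p) + p)/3 = -(-5 + 2*p)/3 = 5/3 - 2*p/3)
m(S) = -⅓ - S/96 (m(S) = (S + 32)/(-88 - 8) = (32 + S)/(-96) = (32 + S)*(-1/96) = -⅓ - S/96)
√(m(P(O(3))) + 40688) = √((-⅓ - 1/96*3) + 40688) = √((-⅓ - 1/32) + 40688) = √(-35/96 + 40688) = √(3906013/96) = √23436078/24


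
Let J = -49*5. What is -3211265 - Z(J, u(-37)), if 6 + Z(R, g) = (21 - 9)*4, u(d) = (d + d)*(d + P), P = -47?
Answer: -3211307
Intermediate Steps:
u(d) = 2*d*(-47 + d) (u(d) = (d + d)*(d - 47) = (2*d)*(-47 + d) = 2*d*(-47 + d))
J = -245
Z(R, g) = 42 (Z(R, g) = -6 + (21 - 9)*4 = -6 + 12*4 = -6 + 48 = 42)
-3211265 - Z(J, u(-37)) = -3211265 - 1*42 = -3211265 - 42 = -3211307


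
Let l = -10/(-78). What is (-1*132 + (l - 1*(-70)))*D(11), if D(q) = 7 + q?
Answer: -14478/13 ≈ -1113.7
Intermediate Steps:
l = 5/39 (l = -10*(-1/78) = 5/39 ≈ 0.12821)
(-1*132 + (l - 1*(-70)))*D(11) = (-1*132 + (5/39 - 1*(-70)))*(7 + 11) = (-132 + (5/39 + 70))*18 = (-132 + 2735/39)*18 = -2413/39*18 = -14478/13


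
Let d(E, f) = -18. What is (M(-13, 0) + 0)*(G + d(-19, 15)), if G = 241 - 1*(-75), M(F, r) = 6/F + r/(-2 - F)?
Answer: -1788/13 ≈ -137.54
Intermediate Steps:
G = 316 (G = 241 + 75 = 316)
(M(-13, 0) + 0)*(G + d(-19, 15)) = ((12 + 6*(-13) - 1*(-13)*0)/((-13)*(2 - 13)) + 0)*(316 - 18) = (-1/13*(12 - 78 + 0)/(-11) + 0)*298 = (-1/13*(-1/11)*(-66) + 0)*298 = (-6/13 + 0)*298 = -6/13*298 = -1788/13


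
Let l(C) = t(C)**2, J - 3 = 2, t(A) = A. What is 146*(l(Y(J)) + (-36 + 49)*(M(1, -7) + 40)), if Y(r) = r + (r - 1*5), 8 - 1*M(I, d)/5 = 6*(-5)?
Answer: 440190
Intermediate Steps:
M(I, d) = 190 (M(I, d) = 40 - 30*(-5) = 40 - 5*(-30) = 40 + 150 = 190)
J = 5 (J = 3 + 2 = 5)
Y(r) = -5 + 2*r (Y(r) = r + (r - 5) = r + (-5 + r) = -5 + 2*r)
l(C) = C**2
146*(l(Y(J)) + (-36 + 49)*(M(1, -7) + 40)) = 146*((-5 + 2*5)**2 + (-36 + 49)*(190 + 40)) = 146*((-5 + 10)**2 + 13*230) = 146*(5**2 + 2990) = 146*(25 + 2990) = 146*3015 = 440190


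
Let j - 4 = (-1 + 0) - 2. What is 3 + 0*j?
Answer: 3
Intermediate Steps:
j = 1 (j = 4 + ((-1 + 0) - 2) = 4 + (-1 - 2) = 4 - 3 = 1)
3 + 0*j = 3 + 0*1 = 3 + 0 = 3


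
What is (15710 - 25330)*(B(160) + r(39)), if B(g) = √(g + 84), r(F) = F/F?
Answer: -9620 - 19240*√61 ≈ -1.5989e+5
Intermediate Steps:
r(F) = 1
B(g) = √(84 + g)
(15710 - 25330)*(B(160) + r(39)) = (15710 - 25330)*(√(84 + 160) + 1) = -9620*(√244 + 1) = -9620*(2*√61 + 1) = -9620*(1 + 2*√61) = -9620 - 19240*√61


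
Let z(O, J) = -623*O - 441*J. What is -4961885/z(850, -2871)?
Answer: -4961885/736561 ≈ -6.7366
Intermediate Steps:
-4961885/z(850, -2871) = -4961885/(-623*850 - 441*(-2871)) = -4961885/(-529550 + 1266111) = -4961885/736561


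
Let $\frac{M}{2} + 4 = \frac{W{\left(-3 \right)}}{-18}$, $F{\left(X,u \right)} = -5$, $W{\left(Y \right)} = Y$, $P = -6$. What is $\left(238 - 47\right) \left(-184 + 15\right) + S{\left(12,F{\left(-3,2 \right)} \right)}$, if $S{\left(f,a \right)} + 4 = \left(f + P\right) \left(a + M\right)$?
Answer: $-32359$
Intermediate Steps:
$M = - \frac{23}{3}$ ($M = -8 + 2 \left(- \frac{3}{-18}\right) = -8 + 2 \left(\left(-3\right) \left(- \frac{1}{18}\right)\right) = -8 + 2 \cdot \frac{1}{6} = -8 + \frac{1}{3} = - \frac{23}{3} \approx -7.6667$)
$S{\left(f,a \right)} = -4 + \left(-6 + f\right) \left(- \frac{23}{3} + a\right)$ ($S{\left(f,a \right)} = -4 + \left(f - 6\right) \left(a - \frac{23}{3}\right) = -4 + \left(-6 + f\right) \left(- \frac{23}{3} + a\right)$)
$\left(238 - 47\right) \left(-184 + 15\right) + S{\left(12,F{\left(-3,2 \right)} \right)} = \left(238 - 47\right) \left(-184 + 15\right) - 80 = 191 \left(-169\right) + \left(42 + 30 - 92 - 60\right) = -32279 - 80 = -32359$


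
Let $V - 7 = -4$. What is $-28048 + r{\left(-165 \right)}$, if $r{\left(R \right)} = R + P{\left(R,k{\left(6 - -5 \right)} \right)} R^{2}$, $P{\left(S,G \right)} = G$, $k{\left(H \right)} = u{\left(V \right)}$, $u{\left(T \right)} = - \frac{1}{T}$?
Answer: $-37288$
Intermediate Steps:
$V = 3$ ($V = 7 - 4 = 3$)
$k{\left(H \right)} = - \frac{1}{3}$
$r{\left(R \right)} = R - \frac{R^{2}}{3}$
$-28048 + r{\left(-165 \right)} = -28048 + \frac{1}{3} \left(-165\right) \left(3 - -165\right) = -28048 + \frac{1}{3} \left(-165\right) \left(3 + 165\right) = -28048 + \frac{1}{3} \left(-165\right) 168 = -28048 - 9240 = -37288$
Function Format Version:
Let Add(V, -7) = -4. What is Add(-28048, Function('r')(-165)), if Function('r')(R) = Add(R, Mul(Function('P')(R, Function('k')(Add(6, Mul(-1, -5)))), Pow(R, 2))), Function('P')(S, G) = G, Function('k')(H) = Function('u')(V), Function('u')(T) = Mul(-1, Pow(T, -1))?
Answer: -37288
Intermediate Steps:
V = 3 (V = Add(7, -4) = 3)
Function('k')(H) = Rational(-1, 3) (Function('k')(H) = Mul(-1, Pow(3, -1)) = Mul(-1, Rational(1, 3)) = Rational(-1, 3))
Function('r')(R) = Add(R, Mul(Rational(-1, 3), Pow(R, 2)))
Add(-28048, Function('r')(-165)) = Add(-28048, Mul(Rational(1, 3), -165, Add(3, Mul(-1, -165)))) = Add(-28048, Mul(Rational(1, 3), -165, Add(3, 165))) = Add(-28048, Mul(Rational(1, 3), -165, 168)) = Add(-28048, -9240) = -37288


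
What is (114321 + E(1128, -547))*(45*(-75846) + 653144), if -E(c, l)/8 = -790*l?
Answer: 9225657078794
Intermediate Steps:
E(c, l) = 6320*l (E(c, l) = -(-6320)*l = 6320*l)
(114321 + E(1128, -547))*(45*(-75846) + 653144) = (114321 + 6320*(-547))*(45*(-75846) + 653144) = (114321 - 3457040)*(-3413070 + 653144) = -3342719*(-2759926) = 9225657078794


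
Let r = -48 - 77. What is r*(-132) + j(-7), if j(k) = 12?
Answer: 16512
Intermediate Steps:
r = -125
r*(-132) + j(-7) = -125*(-132) + 12 = 16500 + 12 = 16512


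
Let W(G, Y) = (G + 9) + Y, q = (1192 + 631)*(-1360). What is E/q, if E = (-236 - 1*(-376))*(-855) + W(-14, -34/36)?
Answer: 2154707/44627040 ≈ 0.048283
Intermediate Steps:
q = -2479280 (q = 1823*(-1360) = -2479280)
W(G, Y) = 9 + G + Y (W(G, Y) = (9 + G) + Y = 9 + G + Y)
E = -2154707/18 (E = (-236 - 1*(-376))*(-855) + (9 - 14 - 34/36) = (-236 + 376)*(-855) + (9 - 14 - 34*1/36) = 140*(-855) + (9 - 14 - 17/18) = -119700 - 107/18 = -2154707/18 ≈ -1.1971e+5)
E/q = -2154707/18/(-2479280) = -2154707/18*(-1/2479280) = 2154707/44627040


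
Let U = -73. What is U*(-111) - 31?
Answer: 8072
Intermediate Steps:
U*(-111) - 31 = -73*(-111) - 31 = 8103 - 31 = 8072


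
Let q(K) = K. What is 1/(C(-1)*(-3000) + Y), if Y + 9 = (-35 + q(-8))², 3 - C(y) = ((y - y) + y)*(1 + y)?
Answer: -1/7160 ≈ -0.00013966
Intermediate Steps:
C(y) = 3 - y*(1 + y) (C(y) = 3 - ((y - y) + y)*(1 + y) = 3 - (0 + y)*(1 + y) = 3 - y*(1 + y))
Y = 1840 (Y = -9 + (-35 - 8)² = -9 + (-43)² = -9 + 1849 = 1840)
1/(C(-1)*(-3000) + Y) = 1/((3 - 1*(-1) - 1*(-1)²)*(-3000) + 1840) = 1/((3 + 1 - 1*1)*(-3000) + 1840) = 1/((3 + 1 - 1)*(-3000) + 1840) = 1/(3*(-3000) + 1840) = 1/(-9000 + 1840) = 1/(-7160) = -1/7160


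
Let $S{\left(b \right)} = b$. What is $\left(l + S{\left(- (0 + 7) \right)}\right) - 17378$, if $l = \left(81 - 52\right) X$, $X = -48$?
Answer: $-18777$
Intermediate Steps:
$l = -1392$ ($l = \left(81 - 52\right) \left(-48\right) = 29 \left(-48\right) = -1392$)
$\left(l + S{\left(- (0 + 7) \right)}\right) - 17378 = \left(-1392 - \left(0 + 7\right)\right) - 17378 = \left(-1392 - 7\right) - 17378 = -1399 - 17378 = -18777$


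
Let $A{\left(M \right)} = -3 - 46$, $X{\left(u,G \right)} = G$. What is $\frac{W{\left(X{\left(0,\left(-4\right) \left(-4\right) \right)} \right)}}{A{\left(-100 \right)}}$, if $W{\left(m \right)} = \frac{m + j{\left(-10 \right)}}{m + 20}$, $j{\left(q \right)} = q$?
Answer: $- \frac{1}{294} \approx -0.0034014$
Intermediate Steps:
$A{\left(M \right)} = -49$ ($A{\left(M \right)} = -3 - 46 = -49$)
$W{\left(m \right)} = \frac{-10 + m}{20 + m}$ ($W{\left(m \right)} = \frac{m - 10}{m + 20} = \frac{-10 + m}{20 + m}$)
$\frac{W{\left(X{\left(0,\left(-4\right) \left(-4\right) \right)} \right)}}{A{\left(-100 \right)}} = \frac{\frac{1}{20 - -16} \left(-10 - -16\right)}{-49} = \frac{-10 + 16}{20 + 16} \left(- \frac{1}{49}\right) = \frac{1}{36} \cdot 6 \left(- \frac{1}{49}\right) = \frac{1}{6} \left(- \frac{1}{49}\right) = - \frac{1}{294}$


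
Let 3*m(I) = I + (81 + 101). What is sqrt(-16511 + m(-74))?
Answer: 5*I*sqrt(659) ≈ 128.35*I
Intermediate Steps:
m(I) = 182/3 + I/3 (m(I) = (I + (81 + 101))/3 = (I + 182)/3 = (182 + I)/3 = 182/3 + I/3)
sqrt(-16511 + m(-74)) = sqrt(-16511 + (182/3 + (1/3)*(-74))) = sqrt(-16511 + (182/3 - 74/3)) = sqrt(-16511 + 36) = sqrt(-16475) = 5*I*sqrt(659)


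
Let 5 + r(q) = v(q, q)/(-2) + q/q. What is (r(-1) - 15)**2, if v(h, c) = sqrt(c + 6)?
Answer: (38 + sqrt(5))**2/4 ≈ 404.74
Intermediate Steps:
v(h, c) = sqrt(6 + c)
r(q) = -4 - sqrt(6 + q)/2 (r(q) = -5 + (sqrt(6 + q)/(-2) + q/q) = -5 + (sqrt(6 + q)*(-1/2) + 1) = -5 + (-sqrt(6 + q)/2 + 1) = -5 + (1 - sqrt(6 + q)/2) = -4 - sqrt(6 + q)/2)
(r(-1) - 15)**2 = ((-4 - sqrt(6 - 1)/2) - 15)**2 = ((-4 - sqrt(5)/2) - 15)**2 = (-19 - sqrt(5)/2)**2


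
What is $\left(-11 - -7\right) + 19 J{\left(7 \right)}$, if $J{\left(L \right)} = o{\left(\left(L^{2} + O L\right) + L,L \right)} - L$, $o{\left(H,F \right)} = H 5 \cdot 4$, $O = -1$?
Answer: $18483$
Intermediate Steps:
$o{\left(H,F \right)} = 20 H$ ($o{\left(H,F \right)} = 5 H 4 = 20 H$)
$J{\left(L \right)} = - L + 20 L^{2}$ ($J{\left(L \right)} = 20 \left(\left(L^{2} - L\right) + L\right) - L = 20 L^{2} - L = - L + 20 L^{2}$)
$\left(-11 - -7\right) + 19 J{\left(7 \right)} = \left(-11 - -7\right) + 19 \cdot 7 \left(-1 + 20 \cdot 7\right) = \left(-11 + 7\right) + 19 \cdot 7 \left(-1 + 140\right) = -4 + 19 \cdot 7 \cdot 139 = -4 + 19 \cdot 973 = -4 + 18487 = 18483$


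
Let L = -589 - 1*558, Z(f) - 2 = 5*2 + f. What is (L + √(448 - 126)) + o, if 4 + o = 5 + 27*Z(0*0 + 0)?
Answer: -822 + √322 ≈ -804.06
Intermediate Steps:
Z(f) = 12 + f (Z(f) = 2 + (5*2 + f) = 2 + (10 + f) = 12 + f)
L = -1147 (L = -589 - 558 = -1147)
o = 325 (o = -4 + (5 + 27*(12 + (0*0 + 0))) = -4 + (5 + 27*(12 + (0 + 0))) = -4 + (5 + 27*(12 + 0)) = -4 + (5 + 27*12) = -4 + (5 + 324) = -4 + 329 = 325)
(L + √(448 - 126)) + o = (-1147 + √(448 - 126)) + 325 = (-1147 + √322) + 325 = -822 + √322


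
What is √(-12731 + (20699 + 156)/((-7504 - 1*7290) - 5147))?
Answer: I*√17518391094/1173 ≈ 112.84*I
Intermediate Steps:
√(-12731 + (20699 + 156)/((-7504 - 1*7290) - 5147)) = √(-12731 + 20855/((-7504 - 7290) - 5147)) = √(-12731 + 20855/(-14794 - 5147)) = √(-12731 + 20855/(-19941)) = √(-12731 + 20855*(-1/19941)) = √(-12731 - 20855/19941) = √(-253889726/19941) = I*√17518391094/1173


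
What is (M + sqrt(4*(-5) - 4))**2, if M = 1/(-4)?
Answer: -383/16 - I*sqrt(6) ≈ -23.938 - 2.4495*I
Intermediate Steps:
M = -1/4 ≈ -0.25000
(M + sqrt(4*(-5) - 4))**2 = (-1/4 + sqrt(4*(-5) - 4))**2 = (-1/4 + sqrt(-20 - 4))**2 = (-1/4 + sqrt(-24))**2 = (-1/4 + 2*I*sqrt(6))**2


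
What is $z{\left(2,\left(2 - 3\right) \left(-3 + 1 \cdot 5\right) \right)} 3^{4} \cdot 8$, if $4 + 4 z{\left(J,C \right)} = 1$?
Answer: $-486$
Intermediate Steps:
$z{\left(J,C \right)} = - \frac{3}{4}$ ($z{\left(J,C \right)} = -1 + \frac{1}{4} \cdot 1 = -1 + \frac{1}{4} = - \frac{3}{4}$)
$z{\left(2,\left(2 - 3\right) \left(-3 + 1 \cdot 5\right) \right)} 3^{4} \cdot 8 = - \frac{3 \cdot 3^{4}}{4} \cdot 8 = \left(- \frac{3}{4}\right) 81 \cdot 8 = \left(- \frac{243}{4}\right) 8 = -486$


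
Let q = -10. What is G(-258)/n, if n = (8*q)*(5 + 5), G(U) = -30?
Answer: 3/80 ≈ 0.037500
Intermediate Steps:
n = -800 (n = (8*(-10))*(5 + 5) = -80*10 = -800)
G(-258)/n = -30/(-800) = -30*(-1/800) = 3/80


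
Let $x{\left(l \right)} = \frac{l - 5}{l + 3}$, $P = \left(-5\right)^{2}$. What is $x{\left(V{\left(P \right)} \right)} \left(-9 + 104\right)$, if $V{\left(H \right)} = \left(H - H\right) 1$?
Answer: $- \frac{475}{3} \approx -158.33$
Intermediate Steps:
$P = 25$
$V{\left(H \right)} = 0$ ($V{\left(H \right)} = 0 \cdot 1 = 0$)
$x{\left(l \right)} = \frac{-5 + l}{3 + l}$
$x{\left(V{\left(P \right)} \right)} \left(-9 + 104\right) = \frac{-5 + 0}{3 + 0} \left(-9 + 104\right) = \frac{1}{3} \left(-5\right) 95 = \left(- \frac{5}{3}\right) 95 = - \frac{475}{3}$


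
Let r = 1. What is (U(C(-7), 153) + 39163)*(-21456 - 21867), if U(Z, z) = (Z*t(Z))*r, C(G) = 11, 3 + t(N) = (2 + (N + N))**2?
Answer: -1969723518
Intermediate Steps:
t(N) = -3 + (2 + 2*N)**2 (t(N) = -3 + (2 + (N + N))**2 = -3 + (2 + 2*N)**2)
U(Z, z) = Z*(-3 + 4*(1 + Z)**2) (U(Z, z) = (Z*(-3 + 4*(1 + Z)**2))*1 = Z*(-3 + 4*(1 + Z)**2))
(U(C(-7), 153) + 39163)*(-21456 - 21867) = (11*(-3 + 4*(1 + 11)**2) + 39163)*(-21456 - 21867) = (11*(-3 + 4*12**2) + 39163)*(-43323) = (11*(-3 + 4*144) + 39163)*(-43323) = (11*(-3 + 576) + 39163)*(-43323) = (11*573 + 39163)*(-43323) = (6303 + 39163)*(-43323) = 45466*(-43323) = -1969723518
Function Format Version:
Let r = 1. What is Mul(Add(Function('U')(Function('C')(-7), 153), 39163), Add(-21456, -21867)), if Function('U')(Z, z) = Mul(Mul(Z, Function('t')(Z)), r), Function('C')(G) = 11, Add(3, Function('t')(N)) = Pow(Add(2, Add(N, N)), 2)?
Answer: -1969723518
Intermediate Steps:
Function('t')(N) = Add(-3, Pow(Add(2, Mul(2, N)), 2)) (Function('t')(N) = Add(-3, Pow(Add(2, Add(N, N)), 2)) = Add(-3, Pow(Add(2, Mul(2, N)), 2)))
Function('U')(Z, z) = Mul(Z, Add(-3, Mul(4, Pow(Add(1, Z), 2)))) (Function('U')(Z, z) = Mul(Mul(Z, Add(-3, Mul(4, Pow(Add(1, Z), 2)))), 1) = Mul(Z, Add(-3, Mul(4, Pow(Add(1, Z), 2)))))
Mul(Add(Function('U')(Function('C')(-7), 153), 39163), Add(-21456, -21867)) = Mul(Add(Mul(11, Add(-3, Mul(4, Pow(Add(1, 11), 2)))), 39163), Add(-21456, -21867)) = Mul(Add(Mul(11, Add(-3, Mul(4, Pow(12, 2)))), 39163), -43323) = Mul(Add(Mul(11, Add(-3, Mul(4, 144))), 39163), -43323) = Mul(Add(Mul(11, Add(-3, 576)), 39163), -43323) = Mul(Add(Mul(11, 573), 39163), -43323) = Mul(Add(6303, 39163), -43323) = Mul(45466, -43323) = -1969723518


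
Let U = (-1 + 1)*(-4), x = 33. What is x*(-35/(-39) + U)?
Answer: 385/13 ≈ 29.615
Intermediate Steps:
U = 0 (U = 0*(-4) = 0)
x*(-35/(-39) + U) = 33*(-35/(-39) + 0) = 33*(-35*(-1/39) + 0) = 33*(35/39 + 0) = 33*(35/39) = 385/13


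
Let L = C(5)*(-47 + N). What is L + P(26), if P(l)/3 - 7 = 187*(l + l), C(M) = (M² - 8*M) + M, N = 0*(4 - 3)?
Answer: 29663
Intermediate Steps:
N = 0 (N = 0*1 = 0)
C(M) = M² - 7*M
P(l) = 21 + 1122*l (P(l) = 21 + 3*(187*(l + l)) = 21 + 3*(187*(2*l)) = 21 + 3*(374*l) = 21 + 1122*l)
L = 470 (L = (5*(-7 + 5))*(-47 + 0) = (5*(-2))*(-47) = -10*(-47) = 470)
L + P(26) = 470 + (21 + 1122*26) = 470 + (21 + 29172) = 470 + 29193 = 29663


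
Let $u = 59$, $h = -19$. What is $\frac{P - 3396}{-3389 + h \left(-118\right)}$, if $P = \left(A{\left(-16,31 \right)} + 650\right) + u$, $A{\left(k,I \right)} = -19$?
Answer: $\frac{2706}{1147} \approx 2.3592$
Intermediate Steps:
$P = 690$ ($P = \left(-19 + 650\right) + 59 = 631 + 59 = 690$)
$\frac{P - 3396}{-3389 + h \left(-118\right)} = \frac{690 - 3396}{-3389 - -2242} = - \frac{2706}{-3389 + 2242} = - \frac{2706}{-1147} = \left(-2706\right) \left(- \frac{1}{1147}\right) = \frac{2706}{1147}$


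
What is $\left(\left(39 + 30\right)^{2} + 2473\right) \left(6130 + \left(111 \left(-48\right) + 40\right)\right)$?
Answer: $6091028$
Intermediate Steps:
$\left(\left(39 + 30\right)^{2} + 2473\right) \left(6130 + \left(111 \left(-48\right) + 40\right)\right) = \left(69^{2} + 2473\right) \left(6130 + \left(-5328 + 40\right)\right) = \left(4761 + 2473\right) \left(6130 - 5288\right) = 7234 \cdot 842 = 6091028$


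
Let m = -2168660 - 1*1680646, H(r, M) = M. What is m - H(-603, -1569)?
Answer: -3847737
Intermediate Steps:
m = -3849306 (m = -2168660 - 1680646 = -3849306)
m - H(-603, -1569) = -3849306 - 1*(-1569) = -3849306 + 1569 = -3847737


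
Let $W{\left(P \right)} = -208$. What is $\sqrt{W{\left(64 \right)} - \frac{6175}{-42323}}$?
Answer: $\frac{i \sqrt{372315811907}}{42323} \approx 14.417 i$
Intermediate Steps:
$\sqrt{W{\left(64 \right)} - \frac{6175}{-42323}} = \sqrt{-208 - \frac{6175}{-42323}} = \sqrt{-208 - - \frac{6175}{42323}} = \sqrt{-208 + \frac{6175}{42323}} = \sqrt{- \frac{8797009}{42323}} = \frac{i \sqrt{372315811907}}{42323}$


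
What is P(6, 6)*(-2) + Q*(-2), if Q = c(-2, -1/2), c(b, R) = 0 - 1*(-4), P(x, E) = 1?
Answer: -10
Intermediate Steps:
c(b, R) = 4 (c(b, R) = 0 + 4 = 4)
Q = 4
P(6, 6)*(-2) + Q*(-2) = 1*(-2) + 4*(-2) = -2 - 8 = -10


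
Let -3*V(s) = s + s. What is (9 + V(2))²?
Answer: 529/9 ≈ 58.778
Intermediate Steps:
V(s) = -2*s/3 (V(s) = -(s + s)/3 = -2*s/3)
(9 + V(2))² = (9 - ⅔*2)² = (9 - 4/3)² = (23/3)² = 529/9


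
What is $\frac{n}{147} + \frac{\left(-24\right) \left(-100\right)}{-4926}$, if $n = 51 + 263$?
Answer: $\frac{198994}{120687} \approx 1.6488$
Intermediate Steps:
$n = 314$
$\frac{n}{147} + \frac{\left(-24\right) \left(-100\right)}{-4926} = \frac{314}{147} + \frac{\left(-24\right) \left(-100\right)}{-4926} = 314 \cdot \frac{1}{147} + 2400 \left(- \frac{1}{4926}\right) = \frac{314}{147} - \frac{400}{821} = \frac{198994}{120687}$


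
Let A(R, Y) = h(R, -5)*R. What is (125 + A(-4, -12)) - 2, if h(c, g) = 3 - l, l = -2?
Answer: 103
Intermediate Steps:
h(c, g) = 5 (h(c, g) = 3 - 1*(-2) = 3 + 2 = 5)
A(R, Y) = 5*R
(125 + A(-4, -12)) - 2 = (125 + 5*(-4)) - 2 = (125 - 20) - 2 = 105 - 2 = 103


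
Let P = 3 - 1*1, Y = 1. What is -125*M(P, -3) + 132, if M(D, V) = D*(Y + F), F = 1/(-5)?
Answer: -68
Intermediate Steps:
P = 2 (P = 3 - 1 = 2)
F = -⅕ ≈ -0.20000
M(D, V) = 4*D/5 (M(D, V) = D*(1 - ⅕) = D*(⅘) = 4*D/5)
-125*M(P, -3) + 132 = -100*2 + 132 = -125*8/5 + 132 = -200 + 132 = -68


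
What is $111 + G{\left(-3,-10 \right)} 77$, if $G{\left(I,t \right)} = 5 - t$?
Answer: $1266$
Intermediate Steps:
$111 + G{\left(-3,-10 \right)} 77 = 111 + \left(5 - -10\right) 77 = 111 + \left(5 + 10\right) 77 = 111 + 15 \cdot 77 = 111 + 1155 = 1266$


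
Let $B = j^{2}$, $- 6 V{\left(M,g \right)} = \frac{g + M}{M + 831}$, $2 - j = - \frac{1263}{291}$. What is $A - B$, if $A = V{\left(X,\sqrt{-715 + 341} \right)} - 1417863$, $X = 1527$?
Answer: $- \frac{62916402210653}{44372844} - \frac{i \sqrt{374}}{14148} \approx -1.4179 \cdot 10^{6} - 0.0013669 i$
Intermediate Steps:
$j = \frac{615}{97}$ ($j = 2 - - \frac{1263}{291} = 2 - \left(-1263\right) \frac{1}{291} = 2 - - \frac{421}{97} = 2 + \frac{421}{97} = \frac{615}{97} \approx 6.3402$)
$V{\left(M,g \right)} = - \frac{M + g}{6 \left(831 + M\right)}$ ($V{\left(M,g \right)} = - \frac{\left(g + M\right) \frac{1}{M + 831}}{6} = - \frac{\left(M + g\right) \frac{1}{831 + M}}{6} = - \frac{\frac{1}{831 + M} \left(M + g\right)}{6} = - \frac{M + g}{6 \left(831 + M\right)}$)
$B = \frac{378225}{9409}$ ($B = \left(\frac{615}{97}\right)^{2} = \frac{378225}{9409} \approx 40.198$)
$A = - \frac{6686642417}{4716} - \frac{i \sqrt{374}}{14148}$ ($A = \frac{\left(-1\right) 1527 - \sqrt{-715 + 341}}{6 \left(831 + 1527\right)} - 1417863 = \frac{-1527 - \sqrt{-374}}{6 \cdot 2358} - 1417863 = \frac{1}{6} \cdot \frac{1}{2358} \left(-1527 - i \sqrt{374}\right) - 1417863 = \left(- \frac{509}{4716} - \frac{i \sqrt{374}}{14148}\right) - 1417863 = - \frac{6686642417}{4716} - \frac{i \sqrt{374}}{14148} \approx -1.4179 \cdot 10^{6} - 0.0013669 i$)
$A - B = \left(- \frac{6686642417}{4716} - \frac{i \sqrt{374}}{14148}\right) - \frac{378225}{9409} = - \frac{62916402210653}{44372844} - \frac{i \sqrt{374}}{14148}$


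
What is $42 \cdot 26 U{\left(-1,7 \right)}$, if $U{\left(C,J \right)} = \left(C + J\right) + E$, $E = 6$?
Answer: $13104$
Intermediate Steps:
$U{\left(C,J \right)} = 6 + C + J$ ($U{\left(C,J \right)} = \left(C + J\right) + 6 = 6 + C + J$)
$42 \cdot 26 U{\left(-1,7 \right)} = 42 \cdot 26 \left(6 - 1 + 7\right) = 1092 \cdot 12 = 13104$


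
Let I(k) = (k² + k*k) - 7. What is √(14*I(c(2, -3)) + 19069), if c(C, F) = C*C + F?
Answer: 3*√2111 ≈ 137.84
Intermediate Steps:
c(C, F) = F + C² (c(C, F) = C² + F = F + C²)
I(k) = -7 + 2*k² (I(k) = (k² + k²) - 7 = 2*k² - 7 = -7 + 2*k²)
√(14*I(c(2, -3)) + 19069) = √(14*(-7 + 2*(-3 + 2²)²) + 19069) = √(14*(-7 + 2*(-3 + 4)²) + 19069) = √(14*(-7 + 2*1²) + 19069) = √(14*(-7 + 2*1) + 19069) = √(14*(-7 + 2) + 19069) = √(14*(-5) + 19069) = √(-70 + 19069) = √18999 = 3*√2111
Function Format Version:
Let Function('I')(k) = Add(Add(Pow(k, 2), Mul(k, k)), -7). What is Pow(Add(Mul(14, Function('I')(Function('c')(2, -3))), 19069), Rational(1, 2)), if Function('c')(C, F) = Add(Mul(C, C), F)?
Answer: Mul(3, Pow(2111, Rational(1, 2))) ≈ 137.84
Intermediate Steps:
Function('c')(C, F) = Add(F, Pow(C, 2)) (Function('c')(C, F) = Add(Pow(C, 2), F) = Add(F, Pow(C, 2)))
Function('I')(k) = Add(-7, Mul(2, Pow(k, 2))) (Function('I')(k) = Add(Add(Pow(k, 2), Pow(k, 2)), -7) = Add(Mul(2, Pow(k, 2)), -7) = Add(-7, Mul(2, Pow(k, 2))))
Pow(Add(Mul(14, Function('I')(Function('c')(2, -3))), 19069), Rational(1, 2)) = Pow(Add(Mul(14, Add(-7, Mul(2, Pow(Add(-3, Pow(2, 2)), 2)))), 19069), Rational(1, 2)) = Pow(Add(Mul(14, Add(-7, Mul(2, Pow(Add(-3, 4), 2)))), 19069), Rational(1, 2)) = Pow(Add(Mul(14, Add(-7, Mul(2, Pow(1, 2)))), 19069), Rational(1, 2)) = Pow(Add(Mul(14, Add(-7, Mul(2, 1))), 19069), Rational(1, 2)) = Pow(Add(Mul(14, Add(-7, 2)), 19069), Rational(1, 2)) = Pow(Add(Mul(14, -5), 19069), Rational(1, 2)) = Pow(Add(-70, 19069), Rational(1, 2)) = Pow(18999, Rational(1, 2)) = Mul(3, Pow(2111, Rational(1, 2)))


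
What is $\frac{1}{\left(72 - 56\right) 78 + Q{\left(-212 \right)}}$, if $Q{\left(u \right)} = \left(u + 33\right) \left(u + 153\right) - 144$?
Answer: $\frac{1}{11665} \approx 8.5726 \cdot 10^{-5}$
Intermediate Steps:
$Q{\left(u \right)} = -144 + \left(33 + u\right) \left(153 + u\right)$ ($Q{\left(u \right)} = \left(33 + u\right) \left(153 + u\right) - 144 = -144 + \left(33 + u\right) \left(153 + u\right)$)
$\frac{1}{\left(72 - 56\right) 78 + Q{\left(-212 \right)}} = \frac{1}{\left(72 - 56\right) 78 + \left(4905 + \left(-212\right)^{2} + 186 \left(-212\right)\right)} = \frac{1}{16 \cdot 78 + \left(4905 + 44944 - 39432\right)} = \frac{1}{1248 + 10417} = \frac{1}{11665}$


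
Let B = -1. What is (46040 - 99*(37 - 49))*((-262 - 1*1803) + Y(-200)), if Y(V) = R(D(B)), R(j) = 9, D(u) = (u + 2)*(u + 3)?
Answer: -97100768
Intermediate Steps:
D(u) = (2 + u)*(3 + u)
Y(V) = 9
(46040 - 99*(37 - 49))*((-262 - 1*1803) + Y(-200)) = (46040 - 99*(37 - 49))*((-262 - 1*1803) + 9) = (46040 - 99*(-12))*((-262 - 1803) + 9) = (46040 + 1188)*(-2065 + 9) = 47228*(-2056) = -97100768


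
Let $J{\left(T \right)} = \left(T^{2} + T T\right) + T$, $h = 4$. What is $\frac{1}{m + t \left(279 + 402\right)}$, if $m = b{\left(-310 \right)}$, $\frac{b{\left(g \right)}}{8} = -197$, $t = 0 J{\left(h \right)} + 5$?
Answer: $\frac{1}{1829} \approx 0.00054675$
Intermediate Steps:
$J{\left(T \right)} = T + 2 T^{2}$ ($J{\left(T \right)} = \left(T^{2} + T^{2}\right) + T = 2 T^{2} + T = T + 2 T^{2}$)
$t = 5$ ($t = 0 \cdot 4 \left(1 + 2 \cdot 4\right) + 5 = 0 \cdot 4 \left(1 + 8\right) + 5 = 0 \cdot 4 \cdot 9 + 5 = 0 \cdot 36 + 5 = 0 + 5 = 5$)
$b{\left(g \right)} = -1576$ ($b{\left(g \right)} = 8 \left(-197\right) = -1576$)
$m = -1576$
$\frac{1}{m + t \left(279 + 402\right)} = \frac{1}{-1576 + 5 \left(279 + 402\right)} = \frac{1}{-1576 + 5 \cdot 681} = \frac{1}{-1576 + 3405} = \frac{1}{1829}$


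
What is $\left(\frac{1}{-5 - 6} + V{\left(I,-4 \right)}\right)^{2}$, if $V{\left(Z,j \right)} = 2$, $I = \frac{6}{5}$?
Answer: $\frac{441}{121} \approx 3.6446$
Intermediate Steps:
$I = \frac{6}{5}$ ($I = 6 \cdot \frac{1}{5} = \frac{6}{5} \approx 1.2$)
$\left(\frac{1}{-5 - 6} + V{\left(I,-4 \right)}\right)^{2} = \left(\frac{1}{-5 - 6} + 2\right)^{2} = \left(\frac{1}{-11} + 2\right)^{2} = \left(- \frac{1}{11} + 2\right)^{2} = \left(\frac{21}{11}\right)^{2} = \frac{441}{121}$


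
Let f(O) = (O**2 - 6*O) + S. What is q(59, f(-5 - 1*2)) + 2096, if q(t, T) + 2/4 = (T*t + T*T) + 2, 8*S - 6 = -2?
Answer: 63473/4 ≈ 15868.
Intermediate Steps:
S = 1/2 (S = 3/4 + (1/8)*(-2) = 3/4 - 1/4 = 1/2 ≈ 0.50000)
f(O) = 1/2 + O**2 - 6*O (f(O) = (O**2 - 6*O) + 1/2 = 1/2 + O**2 - 6*O)
q(t, T) = 3/2 + T**2 + T*t (q(t, T) = -1/2 + ((T*t + T*T) + 2) = -1/2 + ((T*t + T**2) + 2) = -1/2 + ((T**2 + T*t) + 2) = -1/2 + (2 + T**2 + T*t) = 3/2 + T**2 + T*t)
q(59, f(-5 - 1*2)) + 2096 = (3/2 + (1/2 + (-5 - 1*2)**2 - 6*(-5 - 1*2))**2 + (1/2 + (-5 - 1*2)**2 - 6*(-5 - 1*2))*59) + 2096 = (3/2 + (1/2 + (-5 - 2)**2 - 6*(-5 - 2))**2 + (1/2 + (-5 - 2)**2 - 6*(-5 - 2))*59) + 2096 = (3/2 + (1/2 + (-7)**2 - 6*(-7))**2 + (1/2 + (-7)**2 - 6*(-7))*59) + 2096 = (3/2 + (1/2 + 49 + 42)**2 + (1/2 + 49 + 42)*59) + 2096 = (3/2 + (183/2)**2 + (183/2)*59) + 2096 = (3/2 + 33489/4 + 10797/2) + 2096 = 55089/4 + 2096 = 63473/4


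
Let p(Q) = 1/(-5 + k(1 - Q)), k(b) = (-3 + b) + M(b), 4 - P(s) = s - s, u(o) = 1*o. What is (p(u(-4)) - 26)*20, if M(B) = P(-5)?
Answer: -500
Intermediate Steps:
u(o) = o
P(s) = 4 (P(s) = 4 - (s - s) = 4 - 1*0 = 4 + 0 = 4)
M(B) = 4
k(b) = 1 + b (k(b) = (-3 + b) + 4 = 1 + b)
p(Q) = 1/(-3 - Q) (p(Q) = 1/(-5 + (1 + (1 - Q))) = 1/(-5 + (2 - Q)) = 1/(-3 - Q))
(p(u(-4)) - 26)*20 = (-1/(3 - 4) - 26)*20 = (-1/(-1) - 26)*20 = (-1*(-1) - 26)*20 = (1 - 26)*20 = -25*20 = -500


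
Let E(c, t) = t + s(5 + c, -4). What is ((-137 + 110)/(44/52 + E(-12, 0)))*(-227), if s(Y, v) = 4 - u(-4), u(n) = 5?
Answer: -79677/2 ≈ -39839.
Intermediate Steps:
s(Y, v) = -1 (s(Y, v) = 4 - 1*5 = 4 - 5 = -1)
E(c, t) = -1 + t (E(c, t) = t - 1 = -1 + t)
((-137 + 110)/(44/52 + E(-12, 0)))*(-227) = ((-137 + 110)/(44/52 + (-1 + 0)))*(-227) = -27/(44*(1/52) - 1)*(-227) = -27/(11/13 - 1)*(-227) = -27/(-2/13)*(-227) = -27*(-13/2)*(-227) = (351/2)*(-227) = -79677/2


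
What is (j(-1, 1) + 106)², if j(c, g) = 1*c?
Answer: 11025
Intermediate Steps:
j(c, g) = c
(j(-1, 1) + 106)² = (-1 + 106)² = 105² = 11025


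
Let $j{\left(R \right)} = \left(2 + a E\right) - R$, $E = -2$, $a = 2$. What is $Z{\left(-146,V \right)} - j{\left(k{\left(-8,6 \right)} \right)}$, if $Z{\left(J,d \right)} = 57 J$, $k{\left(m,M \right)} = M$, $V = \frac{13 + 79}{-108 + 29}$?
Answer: $-8314$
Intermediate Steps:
$V = - \frac{92}{79}$ ($V = \frac{92}{-79} = 92 \left(- \frac{1}{79}\right) = - \frac{92}{79} \approx -1.1646$)
$j{\left(R \right)} = -2 - R$ ($j{\left(R \right)} = \left(2 + 2 \left(-2\right)\right) - R = \left(2 - 4\right) - R = -2 - R$)
$Z{\left(-146,V \right)} - j{\left(k{\left(-8,6 \right)} \right)} = 57 \left(-146\right) - \left(-2 - 6\right) = -8322 - \left(-2 - 6\right) = -8322 - -8 = -8322 + 8 = -8314$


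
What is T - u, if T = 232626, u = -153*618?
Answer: 327180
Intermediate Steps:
u = -94554
T - u = 232626 - 1*(-94554) = 232626 + 94554 = 327180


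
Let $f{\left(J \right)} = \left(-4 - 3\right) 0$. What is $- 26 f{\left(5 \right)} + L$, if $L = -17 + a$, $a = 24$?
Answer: $7$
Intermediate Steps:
$f{\left(J \right)} = 0$ ($f{\left(J \right)} = \left(-4 + \left(-4 + 1\right)\right) 0 = \left(-4 - 3\right) 0 = \left(-7\right) 0 = 0$)
$L = 7$ ($L = -17 + 24 = 7$)
$- 26 f{\left(5 \right)} + L = \left(-26\right) 0 + 7 = 0 + 7 = 7$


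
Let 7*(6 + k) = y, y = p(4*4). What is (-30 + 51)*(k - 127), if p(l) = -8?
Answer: -2817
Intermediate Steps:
y = -8
k = -50/7 (k = -6 + (1/7)*(-8) = -6 - 8/7 = -50/7 ≈ -7.1429)
(-30 + 51)*(k - 127) = (-30 + 51)*(-50/7 - 127) = 21*(-939/7) = -2817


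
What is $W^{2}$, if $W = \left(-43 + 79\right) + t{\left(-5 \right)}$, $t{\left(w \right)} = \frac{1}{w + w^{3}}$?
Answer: $\frac{21893041}{16900} \approx 1295.4$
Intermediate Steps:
$W = \frac{4679}{130}$ ($W = \left(-43 + 79\right) + \frac{1}{-5 + \left(-5\right)^{3}} = 36 + \frac{1}{-5 - 125} = 36 + \frac{1}{-130} = 36 - \frac{1}{130} = \frac{4679}{130} \approx 35.992$)
$W^{2} = \left(\frac{4679}{130}\right)^{2} = \frac{21893041}{16900}$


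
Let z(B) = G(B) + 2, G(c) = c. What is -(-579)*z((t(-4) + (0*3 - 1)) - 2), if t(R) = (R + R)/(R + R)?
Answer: 0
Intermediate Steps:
t(R) = 1 (t(R) = (2*R)/((2*R)) = (2*R)*(1/(2*R)) = 1)
z(B) = 2 + B (z(B) = B + 2 = 2 + B)
-(-579)*z((t(-4) + (0*3 - 1)) - 2) = -(-579)*(2 + ((1 + (0*3 - 1)) - 2)) = -(-579)*(2 + ((1 + (0 - 1)) - 2)) = -(-579)*(2 + ((1 - 1) - 2)) = -(-579)*(2 + (0 - 2)) = -(-579)*(2 - 2) = -(-579)*0 = -193*0 = 0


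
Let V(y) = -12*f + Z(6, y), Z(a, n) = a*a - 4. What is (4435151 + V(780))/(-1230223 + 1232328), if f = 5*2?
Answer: 4435063/2105 ≈ 2106.9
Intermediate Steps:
Z(a, n) = -4 + a² (Z(a, n) = a² - 4 = -4 + a²)
f = 10
V(y) = -88 (V(y) = -12*10 + (-4 + 6²) = -120 + (-4 + 36) = -120 + 32 = -88)
(4435151 + V(780))/(-1230223 + 1232328) = (4435151 - 88)/(-1230223 + 1232328) = 4435063/2105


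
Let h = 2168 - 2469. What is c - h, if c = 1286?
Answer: 1587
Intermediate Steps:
h = -301
c - h = 1286 - 1*(-301) = 1286 + 301 = 1587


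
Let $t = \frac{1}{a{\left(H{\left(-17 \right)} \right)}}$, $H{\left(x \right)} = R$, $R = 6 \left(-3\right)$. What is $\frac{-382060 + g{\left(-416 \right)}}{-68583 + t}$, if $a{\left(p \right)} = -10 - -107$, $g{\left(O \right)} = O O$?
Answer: $\frac{10136694}{3326275} \approx 3.0475$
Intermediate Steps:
$R = -18$
$g{\left(O \right)} = O^{2}$
$H{\left(x \right)} = -18$
$a{\left(p \right)} = 97$ ($a{\left(p \right)} = -10 + 107 = 97$)
$t = \frac{1}{97} \approx 0.010309$
$\frac{-382060 + g{\left(-416 \right)}}{-68583 + t} = \frac{-382060 + \left(-416\right)^{2}}{-68583 + \frac{1}{97}} = \frac{-382060 + 173056}{- \frac{6652550}{97}} = \left(-209004\right) \left(- \frac{97}{6652550}\right) = \frac{10136694}{3326275}$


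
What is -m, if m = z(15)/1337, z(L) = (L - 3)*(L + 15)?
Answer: -360/1337 ≈ -0.26926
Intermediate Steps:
z(L) = (-3 + L)*(15 + L)
m = 360/1337 (m = (-45 + 15**2 + 12*15)/1337 = (-45 + 225 + 180)*(1/1337) = 360*(1/1337) = 360/1337 ≈ 0.26926)
-m = -1*360/1337 = -360/1337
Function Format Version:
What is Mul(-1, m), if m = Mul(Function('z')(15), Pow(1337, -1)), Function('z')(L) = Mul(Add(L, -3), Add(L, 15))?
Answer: Rational(-360, 1337) ≈ -0.26926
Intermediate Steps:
Function('z')(L) = Mul(Add(-3, L), Add(15, L))
m = Rational(360, 1337) (m = Mul(Add(-45, Pow(15, 2), Mul(12, 15)), Pow(1337, -1)) = Mul(Add(-45, 225, 180), Rational(1, 1337)) = Mul(360, Rational(1, 1337)) = Rational(360, 1337) ≈ 0.26926)
Mul(-1, m) = Mul(-1, Rational(360, 1337)) = Rational(-360, 1337)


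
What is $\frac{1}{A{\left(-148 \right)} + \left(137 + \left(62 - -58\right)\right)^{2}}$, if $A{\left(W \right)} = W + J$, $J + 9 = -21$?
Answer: $\frac{1}{65871} \approx 1.5181 \cdot 10^{-5}$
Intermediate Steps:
$J = -30$ ($J = -9 - 21 = -30$)
$A{\left(W \right)} = -30 + W$ ($A{\left(W \right)} = W - 30 = -30 + W$)
$\frac{1}{A{\left(-148 \right)} + \left(137 + \left(62 - -58\right)\right)^{2}} = \frac{1}{\left(-30 - 148\right) + \left(137 + \left(62 - -58\right)\right)^{2}} = \frac{1}{-178 + \left(137 + \left(62 + 58\right)\right)^{2}} = \frac{1}{-178 + \left(137 + 120\right)^{2}} = \frac{1}{-178 + 257^{2}} = \frac{1}{-178 + 66049} = \frac{1}{65871}$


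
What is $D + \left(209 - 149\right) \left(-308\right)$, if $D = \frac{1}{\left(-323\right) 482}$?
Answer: $- \frac{2877077281}{155686} \approx -18480.0$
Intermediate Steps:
$D = - \frac{1}{155686}$ ($D = \left(- \frac{1}{323}\right) \frac{1}{482} = - \frac{1}{155686} \approx -6.4232 \cdot 10^{-6}$)
$D + \left(209 - 149\right) \left(-308\right) = - \frac{1}{155686} + \left(209 - 149\right) \left(-308\right) = - \frac{1}{155686} + 60 \left(-308\right) = - \frac{1}{155686} - 18480 = - \frac{2877077281}{155686}$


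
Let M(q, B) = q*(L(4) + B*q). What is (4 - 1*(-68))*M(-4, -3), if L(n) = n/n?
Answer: -3744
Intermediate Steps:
L(n) = 1
M(q, B) = q*(1 + B*q)
(4 - 1*(-68))*M(-4, -3) = (4 - 1*(-68))*(-4*(1 - 3*(-4))) = (4 + 68)*(-4*(1 + 12)) = 72*(-4*13) = 72*(-52) = -3744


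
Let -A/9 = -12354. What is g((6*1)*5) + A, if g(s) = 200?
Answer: 111386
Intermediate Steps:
A = 111186 (A = -9*(-12354) = 111186)
g((6*1)*5) + A = 200 + 111186 = 111386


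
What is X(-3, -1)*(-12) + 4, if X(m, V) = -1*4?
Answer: 52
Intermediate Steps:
X(m, V) = -4
X(-3, -1)*(-12) + 4 = -4*(-12) + 4 = 48 + 4 = 52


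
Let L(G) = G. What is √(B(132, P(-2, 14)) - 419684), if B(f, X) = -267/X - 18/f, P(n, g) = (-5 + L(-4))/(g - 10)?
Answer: 7*I*√37298514/66 ≈ 647.74*I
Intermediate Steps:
P(n, g) = -9/(-10 + g) (P(n, g) = (-5 - 4)/(g - 10) = -9/(-10 + g))
√(B(132, P(-2, 14)) - 419684) = √((-267/((-9/(-10 + 14))) - 18/132) - 419684) = √((-267/((-9/4)) - 18*1/132) - 419684) = √((-267/((-9*¼)) - 3/22) - 419684) = √((-267/(-9/4) - 3/22) - 419684) = √((-267*(-4/9) - 3/22) - 419684) = √((356/3 - 3/22) - 419684) = √(7823/66 - 419684) = √(-27691321/66) = 7*I*√37298514/66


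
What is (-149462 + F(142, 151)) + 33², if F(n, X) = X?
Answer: -148222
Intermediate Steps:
(-149462 + F(142, 151)) + 33² = (-149462 + 151) + 33² = -149311 + 1089 = -148222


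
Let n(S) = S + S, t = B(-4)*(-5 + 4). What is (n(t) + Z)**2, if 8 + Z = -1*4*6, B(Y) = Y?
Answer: 576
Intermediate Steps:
t = 4 (t = -4*(-5 + 4) = -4*(-1) = 4)
n(S) = 2*S
Z = -32 (Z = -8 - 1*4*6 = -8 - 4*6 = -8 - 24 = -32)
(n(t) + Z)**2 = (2*4 - 32)**2 = (8 - 32)**2 = (-24)**2 = 576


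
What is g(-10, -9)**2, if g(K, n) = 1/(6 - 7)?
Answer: 1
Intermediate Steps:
g(K, n) = -1 (g(K, n) = 1/(-1) = -1)
g(-10, -9)**2 = (-1)**2 = 1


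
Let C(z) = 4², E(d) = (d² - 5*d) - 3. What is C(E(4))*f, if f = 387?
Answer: 6192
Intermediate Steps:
E(d) = -3 + d² - 5*d
C(z) = 16
C(E(4))*f = 16*387 = 6192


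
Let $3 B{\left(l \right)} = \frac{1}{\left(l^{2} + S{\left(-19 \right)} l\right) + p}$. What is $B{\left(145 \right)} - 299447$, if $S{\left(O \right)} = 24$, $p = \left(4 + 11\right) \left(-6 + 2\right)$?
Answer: $- \frac{21959945744}{73335} \approx -2.9945 \cdot 10^{5}$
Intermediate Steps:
$p = -60$ ($p = 15 \left(-4\right) = -60$)
$B{\left(l \right)} = \frac{1}{3 \left(-60 + l^{2} + 24 l\right)}$ ($B{\left(l \right)} = \frac{1}{3 \left(\left(l^{2} + 24 l\right) - 60\right)} = \frac{1}{3 \left(-60 + l^{2} + 24 l\right)}$)
$B{\left(145 \right)} - 299447 = \frac{1}{3 \left(-60 + 145^{2} + 24 \cdot 145\right)} - 299447 = \frac{1}{3 \left(-60 + 21025 + 3480\right)} - 299447 = \frac{1}{3 \cdot 24445} - 299447 = \frac{1}{3} \cdot \frac{1}{24445} - 299447 = \frac{1}{73335} - 299447 = - \frac{21959945744}{73335}$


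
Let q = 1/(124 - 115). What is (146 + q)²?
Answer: 1729225/81 ≈ 21348.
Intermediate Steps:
q = ⅑ (q = 1/9 = ⅑ ≈ 0.11111)
(146 + q)² = (146 + ⅑)² = (1315/9)² = 1729225/81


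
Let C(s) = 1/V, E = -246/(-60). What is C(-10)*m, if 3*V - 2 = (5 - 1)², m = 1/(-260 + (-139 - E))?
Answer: -5/12093 ≈ -0.00041346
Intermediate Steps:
E = 41/10 (E = -246*(-1/60) = 41/10 ≈ 4.1000)
m = -10/4031 (m = 1/(-260 + (-139 - 1*41/10)) = 1/(-260 + (-139 - 41/10)) = 1/(-260 - 1431/10) = 1/(-4031/10) = -10/4031 ≈ -0.0024808)
V = 6 (V = ⅔ + (5 - 1)²/3 = ⅔ + (⅓)*4² = ⅔ + (⅓)*16 = ⅔ + 16/3 = 6)
C(s) = ⅙ (C(s) = 1/6 = ⅙)
C(-10)*m = (⅙)*(-10/4031) = -5/12093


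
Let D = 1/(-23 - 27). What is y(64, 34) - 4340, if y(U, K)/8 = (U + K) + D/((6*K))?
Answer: -4533901/1275 ≈ -3556.0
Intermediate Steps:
D = -1/50 (D = 1/(-50) = -1/50 ≈ -0.020000)
y(U, K) = 8*K + 8*U - 2/(75*K) (y(U, K) = 8*((U + K) - 1/(6*K)/50) = 8*((K + U) - 1/(300*K)) = 8*(K + U - 1/(300*K)) = 8*K + 8*U - 2/(75*K))
y(64, 34) - 4340 = (2/75)*(-1 + 300*34*(34 + 64))/34 - 4340 = (2/75)*(1/34)*(-1 + 300*34*98) - 4340 = (2/75)*(1/34)*(-1 + 999600) - 4340 = (2/75)*(1/34)*999599 - 4340 = 999599/1275 - 4340 = -4533901/1275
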